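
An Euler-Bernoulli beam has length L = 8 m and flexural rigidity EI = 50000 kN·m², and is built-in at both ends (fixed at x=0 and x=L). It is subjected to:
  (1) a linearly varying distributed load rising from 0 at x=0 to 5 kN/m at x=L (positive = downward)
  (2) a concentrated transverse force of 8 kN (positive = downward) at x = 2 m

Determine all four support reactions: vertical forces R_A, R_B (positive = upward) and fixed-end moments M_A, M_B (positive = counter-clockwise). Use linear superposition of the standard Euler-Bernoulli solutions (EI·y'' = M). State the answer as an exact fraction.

Load 1 — triangular load w₀=5 kN/m (0→w₀ over full span):
  R_A = 3w₀L/20 = 3·5·8/20 = 6 kN
  M_A = w₀L²/30 = 5·8²/30 = 32/3 kN·m
  R_B = 7w₀L/20 = 7·5·8/20 = 14 kN
  M_B = -w₀L²/20 = -5·8²/20 = -16 kN·m
Load 2 — point force P=8 kN at a=2 m (b=L-a=6):
  R_A = Pb²(3a+b)/L³ = 8·6²·(3·2+6)/8³ = 27/4 kN
  M_A = Pab²/L² = 8·2·6²/8² = 9 kN·m
  R_B = Pa²(a+3b)/L³ = 8·2²·(2+3·6)/8³ = 5/4 kN
  M_B = -Pa²b/L² = -8·2²·6/8² = -3 kN·m
Superposition: R_A = 51/4 kN, M_A = 59/3 kN·m, R_B = 61/4 kN, M_B = -19 kN·m

R_A = 51/4 kN, M_A = 59/3 kN·m, R_B = 61/4 kN, M_B = -19 kN·m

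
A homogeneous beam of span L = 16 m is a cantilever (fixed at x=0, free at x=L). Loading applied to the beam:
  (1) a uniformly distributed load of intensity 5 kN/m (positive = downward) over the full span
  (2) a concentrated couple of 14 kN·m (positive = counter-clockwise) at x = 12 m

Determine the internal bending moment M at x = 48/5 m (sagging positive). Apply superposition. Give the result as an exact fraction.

Load 1 — uniform load w=5 kN/m over full span:
  M_1 = -w(L-x)²/2 = -5·(16-(48/5))²/2 = -512/5 kN·m
Load 2 — applied couple M₀=14 kN·m at a=12 m (b=L-a=4):
  M_2 = M₀  [x≤a] = 14 = 14 kN·m
Superposition: M = Σ M_i = -442/5 kN·m ≈ -88.400000 kN·m

M(48/5) = -442/5 kN·m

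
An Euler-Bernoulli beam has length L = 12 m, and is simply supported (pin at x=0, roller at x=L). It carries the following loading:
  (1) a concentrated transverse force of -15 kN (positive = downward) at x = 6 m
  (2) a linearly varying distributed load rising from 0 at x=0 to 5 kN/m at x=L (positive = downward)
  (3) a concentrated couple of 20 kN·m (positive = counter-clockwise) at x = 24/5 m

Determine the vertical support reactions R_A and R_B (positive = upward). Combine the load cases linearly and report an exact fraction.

Load 1 — point force P=-15 kN at a=6 m (b=L-a=6):
  R_A = Pb/L = (-15)·6/12 = -15/2 kN
  R_B = Pa/L = (-15)·6/12 = -15/2 kN
Load 2 — triangular load w₀=5 kN/m (0→w₀ over full span):
  R_A = w₀L/6 = 5·12/6 = 10 kN
  R_B = w₀L/3 = 5·12/3 = 20 kN
Load 3 — applied couple M₀=20 kN·m at a=24/5 m (b=L-a=36/5):
  R_A = M₀/L = 20/12 = 5/3 kN
  R_B = -M₀/L = -20/12 = -5/3 kN
Superposition: R_A = 25/6 kN, R_B = 65/6 kN

R_A = 25/6 kN, R_B = 65/6 kN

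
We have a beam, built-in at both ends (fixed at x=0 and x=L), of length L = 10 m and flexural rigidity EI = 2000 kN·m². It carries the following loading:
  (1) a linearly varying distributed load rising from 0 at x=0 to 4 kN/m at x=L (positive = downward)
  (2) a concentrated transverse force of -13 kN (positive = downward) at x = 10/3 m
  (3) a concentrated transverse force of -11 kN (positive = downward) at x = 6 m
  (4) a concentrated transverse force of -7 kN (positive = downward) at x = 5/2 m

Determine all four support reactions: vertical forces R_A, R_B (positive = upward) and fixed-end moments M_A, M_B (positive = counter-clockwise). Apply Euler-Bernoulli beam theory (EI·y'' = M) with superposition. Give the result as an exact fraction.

Load 1 — triangular load w₀=4 kN/m (0→w₀ over full span):
  R_A = 3w₀L/20 = 3·4·10/20 = 6 kN
  M_A = w₀L²/30 = 4·10²/30 = 40/3 kN·m
  R_B = 7w₀L/20 = 7·4·10/20 = 14 kN
  M_B = -w₀L²/20 = -4·10²/20 = -20 kN·m
Load 2 — point force P=-13 kN at a=10/3 m (b=L-a=20/3):
  R_A = Pb²(3a+b)/L³ = (-13)·(20/3)²·(3·(10/3)+(20/3))/10³ = -260/27 kN
  M_A = Pab²/L² = (-13)·(10/3)·(20/3)²/10² = -520/27 kN·m
  R_B = Pa²(a+3b)/L³ = (-13)·(10/3)²·((10/3)+3·(20/3))/10³ = -91/27 kN
  M_B = -Pa²b/L² = -(-13)·(10/3)²·(20/3)/10² = 260/27 kN·m
Load 3 — point force P=-11 kN at a=6 m (b=L-a=4):
  R_A = Pb²(3a+b)/L³ = (-11)·4²·(3·6+4)/10³ = -484/125 kN
  M_A = Pab²/L² = (-11)·6·4²/10² = -264/25 kN·m
  R_B = Pa²(a+3b)/L³ = (-11)·6²·(6+3·4)/10³ = -891/125 kN
  M_B = -Pa²b/L² = -(-11)·6²·4/10² = 396/25 kN·m
Load 4 — point force P=-7 kN at a=5/2 m (b=L-a=15/2):
  R_A = Pb²(3a+b)/L³ = (-7)·(15/2)²·(3·(5/2)+(15/2))/10³ = -189/32 kN
  M_A = Pab²/L² = (-7)·(5/2)·(15/2)²/10² = -315/32 kN·m
  R_B = Pa²(a+3b)/L³ = (-7)·(5/2)²·((5/2)+3·(15/2))/10³ = -35/32 kN
  M_B = -Pa²b/L² = -(-7)·(5/2)²·(15/2)/10² = 105/32 kN·m
Superposition: R_A = -1448051/108000 kN, M_A = -568721/21600 kN·m, R_B = 260051/108000 kN, M_B = 189019/21600 kN·m

R_A = -1448051/108000 kN, M_A = -568721/21600 kN·m, R_B = 260051/108000 kN, M_B = 189019/21600 kN·m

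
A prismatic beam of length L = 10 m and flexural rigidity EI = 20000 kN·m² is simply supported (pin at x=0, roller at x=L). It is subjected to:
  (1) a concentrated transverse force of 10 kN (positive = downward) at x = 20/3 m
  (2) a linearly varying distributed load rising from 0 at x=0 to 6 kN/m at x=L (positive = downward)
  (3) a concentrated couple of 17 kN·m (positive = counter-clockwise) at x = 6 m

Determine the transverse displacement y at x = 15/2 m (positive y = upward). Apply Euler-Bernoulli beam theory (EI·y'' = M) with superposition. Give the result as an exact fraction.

Load 1 — point force P=10 kN at a=20/3 m (b=L-a=10/3):
  y_1 = -Pa(L-x)(2Lx-a²-x²)/(6LEI)  [x>a] = -10·(20/3)·(10-(15/2))·(2·10·(15/2)-(20/3)²-(15/2)²)/(6·10·20000) = -71/10368 m
Load 2 — triangular load w₀=6 kN/m (0→w₀ over full span):
  y_2 = -w₀x(7L⁴-10L²x²+3x⁴)/(360LEI) = -6·(15/2)·(7·10⁴-10·10²·(15/2)²+3·(15/2)⁴)/(360·10·20000) = -119/8192 m
Load 3 — applied couple M₀=17 kN·m at a=6 m (b=L-a=4):
  y_3 = (M₀x³/(6L)-M₀(x-a)²/2+C₁x)/EI  [x>a] with C₁=M₀(3b²-L²)/(6L)=-221/15 = (17·(15/2)³/(6·10)-17·((15/2)-6)²/2+(-221/15)·(15/2))/20000 = -323/640000 m
Superposition: y = Σ y_i = -9073679/414720000 m ≈ -0.021879 m

y(15/2) = -9073679/414720000 m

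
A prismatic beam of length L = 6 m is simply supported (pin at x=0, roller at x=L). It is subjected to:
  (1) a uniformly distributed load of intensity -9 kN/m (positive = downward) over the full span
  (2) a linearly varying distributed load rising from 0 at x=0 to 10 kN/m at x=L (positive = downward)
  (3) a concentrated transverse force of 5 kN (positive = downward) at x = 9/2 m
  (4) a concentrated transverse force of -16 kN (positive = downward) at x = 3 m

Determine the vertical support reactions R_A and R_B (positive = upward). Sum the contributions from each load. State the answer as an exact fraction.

R_A = -95/4 kN, R_B = -45/4 kN

Load 1 — uniform load w=-9 kN/m over full span:
  R_A = wL/2 = (-9)·6/2 = -27 kN
  R_B = wL/2 = (-9)·6/2 = -27 kN
Load 2 — triangular load w₀=10 kN/m (0→w₀ over full span):
  R_A = w₀L/6 = 10·6/6 = 10 kN
  R_B = w₀L/3 = 10·6/3 = 20 kN
Load 3 — point force P=5 kN at a=9/2 m (b=L-a=3/2):
  R_A = Pb/L = 5·(3/2)/6 = 5/4 kN
  R_B = Pa/L = 5·(9/2)/6 = 15/4 kN
Load 4 — point force P=-16 kN at a=3 m (b=L-a=3):
  R_A = Pb/L = (-16)·3/6 = -8 kN
  R_B = Pa/L = (-16)·3/6 = -8 kN
Superposition: R_A = -95/4 kN, R_B = -45/4 kN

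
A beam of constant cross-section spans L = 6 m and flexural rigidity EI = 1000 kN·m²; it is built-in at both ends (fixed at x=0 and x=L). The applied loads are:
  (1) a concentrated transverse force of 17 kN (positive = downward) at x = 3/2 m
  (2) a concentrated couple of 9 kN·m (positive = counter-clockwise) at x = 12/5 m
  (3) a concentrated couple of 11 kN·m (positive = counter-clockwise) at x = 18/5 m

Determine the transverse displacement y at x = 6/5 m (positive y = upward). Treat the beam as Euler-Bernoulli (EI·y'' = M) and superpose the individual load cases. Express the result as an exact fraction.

y(6/5) = -81261/10000000 m

Load 1 — point force P=17 kN at a=3/2 m (b=L-a=9/2):
  y_1 = -Pb²x²(3aL-(3a+b)x)/(6L³EI)  [x≤a] = -17·(9/2)²·(6/5)²·(3·(3/2)·6-(3·(3/2)+(9/2))·(6/5))/(6·6³·1000) = -12393/2000000 m
Load 2 — applied couple M₀=9 kN·m at a=12/5 m (b=L-a=18/5):
  y_2 = (R_Ax³/6 - M_Ax²/2)/EI  [x≤a] with R_A=54/25, M_A=27/25 = ((54/25)·(6/5)³/6 - (27/25)·(6/5)²/2)/1000 = -243/1562500 m
Load 3 — applied couple M₀=11 kN·m at a=18/5 m (b=L-a=12/5):
  y_3 = (R_Ax³/6 - M_Ax²/2)/EI  [x≤a] with R_A=66/25, M_A=88/25 = ((66/25)·(6/5)³/6 - (88/25)·(6/5)²/2)/1000 = -693/390625 m
Superposition: y = Σ y_i = -81261/10000000 m ≈ -0.008126 m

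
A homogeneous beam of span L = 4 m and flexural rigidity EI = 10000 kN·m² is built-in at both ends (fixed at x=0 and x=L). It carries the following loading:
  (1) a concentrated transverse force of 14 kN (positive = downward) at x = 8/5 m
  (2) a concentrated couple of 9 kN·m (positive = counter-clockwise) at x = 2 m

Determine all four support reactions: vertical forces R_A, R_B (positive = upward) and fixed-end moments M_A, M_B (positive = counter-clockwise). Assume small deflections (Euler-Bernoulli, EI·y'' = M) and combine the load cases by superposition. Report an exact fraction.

Load 1 — point force P=14 kN at a=8/5 m (b=L-a=12/5):
  R_A = Pb²(3a+b)/L³ = 14·(12/5)²·(3·(8/5)+(12/5))/4³ = 1134/125 kN
  M_A = Pab²/L² = 14·(8/5)·(12/5)²/4² = 1008/125 kN·m
  R_B = Pa²(a+3b)/L³ = 14·(8/5)²·((8/5)+3·(12/5))/4³ = 616/125 kN
  M_B = -Pa²b/L² = -14·(8/5)²·(12/5)/4² = -672/125 kN·m
Load 2 — applied couple M₀=9 kN·m at a=2 m (b=L-a=2):
  R_A = 6M₀ab/L³ = 6·9·2·2/4³ = 27/8 kN
  M_A = M₀b(2a-b)/L² = 9·2·(2·2-2)/4² = 9/4 kN·m
  R_B = -6M₀ab/L³ = -6·9·2·2/4³ = -27/8 kN
  M_B = M₀a(2b-a)/L² = 9·2·(2·2-2)/4² = 9/4 kN·m
Superposition: R_A = 12447/1000 kN, M_A = 5157/500 kN·m, R_B = 1553/1000 kN, M_B = -1563/500 kN·m

R_A = 12447/1000 kN, M_A = 5157/500 kN·m, R_B = 1553/1000 kN, M_B = -1563/500 kN·m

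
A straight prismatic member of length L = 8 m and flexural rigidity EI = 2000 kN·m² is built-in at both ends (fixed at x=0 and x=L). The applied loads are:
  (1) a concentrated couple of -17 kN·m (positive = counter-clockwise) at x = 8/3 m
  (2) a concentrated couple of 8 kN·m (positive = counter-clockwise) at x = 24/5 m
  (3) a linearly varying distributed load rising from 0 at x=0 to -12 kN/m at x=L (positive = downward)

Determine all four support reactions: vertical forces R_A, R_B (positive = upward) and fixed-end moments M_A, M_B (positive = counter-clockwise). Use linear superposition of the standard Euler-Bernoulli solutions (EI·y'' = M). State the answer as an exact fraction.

Load 1 — applied couple M₀=-17 kN·m at a=8/3 m (b=L-a=16/3):
  R_A = 6M₀ab/L³ = 6·(-17)·(8/3)·(16/3)/8³ = -17/6 kN
  M_A = M₀b(2a-b)/L² = (-17)·(16/3)·(2·(8/3)-(16/3))/8² = 0 kN·m
  R_B = -6M₀ab/L³ = -6·(-17)·(8/3)·(16/3)/8³ = 17/6 kN
  M_B = M₀a(2b-a)/L² = (-17)·(8/3)·(2·(16/3)-(8/3))/8² = -17/3 kN·m
Load 2 — applied couple M₀=8 kN·m at a=24/5 m (b=L-a=16/5):
  R_A = 6M₀ab/L³ = 6·8·(24/5)·(16/5)/8³ = 36/25 kN
  M_A = M₀b(2a-b)/L² = 8·(16/5)·(2·(24/5)-(16/5))/8² = 64/25 kN·m
  R_B = -6M₀ab/L³ = -6·8·(24/5)·(16/5)/8³ = -36/25 kN
  M_B = M₀a(2b-a)/L² = 8·(24/5)·(2·(16/5)-(24/5))/8² = 24/25 kN·m
Load 3 — triangular load w₀=-12 kN/m (0→w₀ over full span):
  R_A = 3w₀L/20 = 3·(-12)·8/20 = -72/5 kN
  M_A = w₀L²/30 = (-12)·8²/30 = -128/5 kN·m
  R_B = 7w₀L/20 = 7·(-12)·8/20 = -168/5 kN
  M_B = -w₀L²/20 = -(-12)·8²/20 = 192/5 kN·m
Superposition: R_A = -2369/150 kN, M_A = -576/25 kN·m, R_B = -4831/150 kN, M_B = 2527/75 kN·m

R_A = -2369/150 kN, M_A = -576/25 kN·m, R_B = -4831/150 kN, M_B = 2527/75 kN·m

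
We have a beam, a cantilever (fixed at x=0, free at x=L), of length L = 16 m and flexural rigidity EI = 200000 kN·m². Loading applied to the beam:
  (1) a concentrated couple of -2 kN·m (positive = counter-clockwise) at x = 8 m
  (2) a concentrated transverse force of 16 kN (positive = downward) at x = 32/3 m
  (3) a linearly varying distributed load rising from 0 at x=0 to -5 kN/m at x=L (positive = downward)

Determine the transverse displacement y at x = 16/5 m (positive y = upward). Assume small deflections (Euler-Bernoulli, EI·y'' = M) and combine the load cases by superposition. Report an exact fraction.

Load 1 — applied couple M₀=-2 kN·m at a=8 m (b=L-a=8):
  y_1 = M₀x²/(2EI)  [x≤a] = (-2)·(16/5)²/(2·200000) = -4/78125 m
Load 2 — point force P=16 kN at a=32/3 m (b=L-a=16/3):
  y_2 = -Px²(3a-x)/(6EI)  [x≤a] = -16·(16/5)²·(3·(32/3)-(16/5))/(6·200000) = -1536/390625 m
Load 3 — triangular load w₀=-5 kN/m (0→w₀ over full span):
  y_3 = (w₀Lx³/12-w₀L²x²/6-w₀x⁵/(120L))/EI = ((-5)·16·(16/5)³/12-(-5)·16²·(16/5)²/6-(-5)·(16/5)⁵/(120·16))/200000 = 288128/29296875 m
Superposition: y = Σ y_i = 171428/29296875 m ≈ 0.005851 m

y(16/5) = 171428/29296875 m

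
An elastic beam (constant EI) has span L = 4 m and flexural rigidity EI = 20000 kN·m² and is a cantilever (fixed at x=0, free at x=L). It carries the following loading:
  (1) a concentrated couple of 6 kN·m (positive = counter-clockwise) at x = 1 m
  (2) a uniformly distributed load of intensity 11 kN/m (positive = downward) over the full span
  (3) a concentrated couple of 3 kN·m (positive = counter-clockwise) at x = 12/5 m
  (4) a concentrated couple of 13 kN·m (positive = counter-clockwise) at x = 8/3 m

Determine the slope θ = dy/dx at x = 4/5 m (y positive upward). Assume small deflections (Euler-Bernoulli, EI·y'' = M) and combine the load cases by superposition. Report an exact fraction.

Load 1 — applied couple M₀=6 kN·m at a=1 m (b=L-a=3):
  θ_1 = M₀x/EI  [x≤a] = 6·(4/5)/20000 = 3/12500 rad
Load 2 — uniform load w=11 kN/m over full span:
  θ_2 = -wx(x²-3Lx+3L²)/(6EI) = -11·(4/5)·((4/5)²-3·4·(4/5)+3·4²)/(6·20000) = -671/234375 rad
Load 3 — applied couple M₀=3 kN·m at a=12/5 m (b=L-a=8/5):
  θ_3 = M₀x/EI  [x≤a] = 3·(4/5)/20000 = 3/25000 rad
Load 4 — applied couple M₀=13 kN·m at a=8/3 m (b=L-a=4/3):
  θ_4 = M₀x/EI  [x≤a] = 13·(4/5)/20000 = 13/25000 rad
Superposition: θ = Σ θ_i = -1859/937500 rad ≈ -0.001983 rad

θ(4/5) = -1859/937500 rad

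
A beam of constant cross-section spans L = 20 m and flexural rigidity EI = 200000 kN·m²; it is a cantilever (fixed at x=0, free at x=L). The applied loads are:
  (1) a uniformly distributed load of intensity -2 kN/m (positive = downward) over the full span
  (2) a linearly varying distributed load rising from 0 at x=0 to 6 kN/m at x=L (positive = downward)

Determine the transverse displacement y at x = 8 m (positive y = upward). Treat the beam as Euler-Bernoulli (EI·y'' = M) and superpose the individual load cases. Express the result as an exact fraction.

y(8) = -4232/78125 m

Load 1 — uniform load w=-2 kN/m over full span:
  y_1 = -wx²(x²-4Lx+6L²)/(24EI) = -(-2)·8²·(8²-4·20·8+6·20²)/(24·200000) = 152/3125 m
Load 2 — triangular load w₀=6 kN/m (0→w₀ over full span):
  y_2 = (w₀Lx³/12-w₀L²x²/6-w₀x⁵/(120L))/EI = (6·20·8³/12-6·20²·8²/6-6·8⁵/(120·20))/200000 = -8032/78125 m
Superposition: y = Σ y_i = -4232/78125 m ≈ -0.054170 m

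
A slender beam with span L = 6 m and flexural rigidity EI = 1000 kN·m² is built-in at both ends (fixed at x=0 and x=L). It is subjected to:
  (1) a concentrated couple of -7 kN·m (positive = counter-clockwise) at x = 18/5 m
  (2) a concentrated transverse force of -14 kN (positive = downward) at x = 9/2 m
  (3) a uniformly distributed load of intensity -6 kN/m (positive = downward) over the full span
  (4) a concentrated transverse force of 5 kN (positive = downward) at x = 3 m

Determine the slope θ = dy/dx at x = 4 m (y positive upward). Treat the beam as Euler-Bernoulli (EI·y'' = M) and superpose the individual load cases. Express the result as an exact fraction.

θ(4) = -893/100000 rad

Load 1 — applied couple M₀=-7 kN·m at a=18/5 m (b=L-a=12/5):
  θ_1 = (R_Ax²/2 - M_Ax - M₀(x-a))/EI  [x>a] with R_A=-42/25, M_A=-56/25 = ((-42/25)·4²/2 - (-56/25)·4 - (-7)·(4-(18/5)))/1000 = -21/12500 rad
Load 2 — point force P=-14 kN at a=9/2 m (b=L-a=3/2):
  θ_2 = -Pb²x(2aL-(3a+b)x)/(2L³EI)  [x≤a] = -(-14)·(3/2)²·4·(2·(9/2)·6-(3·(9/2)+(3/2))·4)/(2·6³·1000) = -7/4000 rad
Load 3 — uniform load w=-6 kN/m over full span:
  θ_3 = -wx(L-x)(L-2x)/(12EI) = -(-6)·4·(6-4)·(6-2·4)/(12·1000) = -1/125 rad
Load 4 — point force P=5 kN at a=3 m (b=L-a=3):
  θ_4 = Pa²(L-x)(2bL-(3b+a)(L-x))/(2L³EI)  [x>a] = 5·3²·(6-4)·(2·3·6-(3·3+3)·(6-4))/(2·6³·1000) = 1/400 rad
Superposition: θ = Σ θ_i = -893/100000 rad ≈ -0.008930 rad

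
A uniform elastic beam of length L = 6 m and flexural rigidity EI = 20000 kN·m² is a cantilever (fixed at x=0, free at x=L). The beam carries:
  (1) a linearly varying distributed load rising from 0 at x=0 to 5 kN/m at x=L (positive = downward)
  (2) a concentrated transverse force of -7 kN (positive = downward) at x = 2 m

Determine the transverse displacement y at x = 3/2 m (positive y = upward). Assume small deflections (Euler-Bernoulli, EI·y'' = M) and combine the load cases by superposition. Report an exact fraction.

Load 1 — triangular load w₀=5 kN/m (0→w₀ over full span):
  y_1 = (w₀Lx³/12-w₀L²x²/6-w₀x⁵/(120L))/EI = (5·6·(3/2)³/12-5·6²·(3/2)²/6-5·(3/2)⁵/(120·6))/20000 = -30267/10240000 m
Load 2 — point force P=-7 kN at a=2 m (b=L-a=4):
  y_2 = -Px²(3a-x)/(6EI)  [x≤a] = -(-7)·(3/2)²·(3·2-(3/2))/(6·20000) = 189/320000 m
Superposition: y = Σ y_i = -24219/10240000 m ≈ -0.002365 m

y(3/2) = -24219/10240000 m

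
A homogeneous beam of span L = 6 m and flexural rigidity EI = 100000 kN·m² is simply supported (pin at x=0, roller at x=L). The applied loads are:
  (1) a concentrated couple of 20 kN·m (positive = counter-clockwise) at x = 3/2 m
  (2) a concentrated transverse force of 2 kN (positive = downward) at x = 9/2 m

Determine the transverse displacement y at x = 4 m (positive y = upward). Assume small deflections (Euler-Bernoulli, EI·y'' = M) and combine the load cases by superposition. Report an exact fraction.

Load 1 — applied couple M₀=20 kN·m at a=3/2 m (b=L-a=9/2):
  y_1 = (M₀x³/(6L)-M₀(x-a)²/2+C₁x)/EI  [x>a] with C₁=M₀(3b²-L²)/(6L)=55/4 = (20·4³/(6·6)-20·(4-(3/2))²/2+(55/4)·4)/100000 = 101/360000 m
Load 2 — point force P=2 kN at a=9/2 m (b=L-a=3/2):
  y_2 = -Pbx(L²-b²-x²)/(6LEI)  [x≤a] = -2·(3/2)·4·(6²-(3/2)²-4²)/(6·6·100000) = -71/1200000 m
Superposition: y = Σ y_i = 797/3600000 m ≈ 0.000221 m

y(4) = 797/3600000 m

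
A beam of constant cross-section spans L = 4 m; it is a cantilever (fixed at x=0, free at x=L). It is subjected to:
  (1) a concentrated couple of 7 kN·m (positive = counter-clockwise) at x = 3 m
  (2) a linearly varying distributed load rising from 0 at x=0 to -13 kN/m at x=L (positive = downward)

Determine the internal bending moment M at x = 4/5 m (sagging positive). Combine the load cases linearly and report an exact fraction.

M(4/5) = 20929/375 kN·m

Load 1 — applied couple M₀=7 kN·m at a=3 m (b=L-a=1):
  M_1 = M₀  [x≤a] = 7 = 7 kN·m
Load 2 — triangular load w₀=-13 kN/m (0→w₀ over full span):
  M_2 = w₀Lx/2 - w₀L²/3 - w₀x³/(6L) = (-13)·4·(4/5)/2 - (-13)·4²/3 - (-13)·(4/5)³/(6·4) = 18304/375 kN·m
Superposition: M = Σ M_i = 20929/375 kN·m ≈ 55.810667 kN·m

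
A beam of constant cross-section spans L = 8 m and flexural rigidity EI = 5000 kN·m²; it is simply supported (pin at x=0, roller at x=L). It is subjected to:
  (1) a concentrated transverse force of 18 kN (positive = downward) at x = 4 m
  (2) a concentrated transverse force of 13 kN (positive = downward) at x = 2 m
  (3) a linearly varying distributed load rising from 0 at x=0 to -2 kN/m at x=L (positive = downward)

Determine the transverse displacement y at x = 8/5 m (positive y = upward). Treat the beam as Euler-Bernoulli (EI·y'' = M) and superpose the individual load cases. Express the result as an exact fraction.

Load 1 — point force P=18 kN at a=4 m (b=L-a=4):
  y_1 = -Pbx(L²-b²-x²)/(6LEI)  [x≤a] = -18·4·(8/5)·(8²-4²-(8/5)²)/(6·8·5000) = -1704/78125 m
Load 2 — point force P=13 kN at a=2 m (b=L-a=6):
  y_2 = -Pbx(L²-b²-x²)/(6LEI)  [x≤a] = -13·6·(8/5)·(8²-6²-(8/5)²)/(6·8·5000) = -2067/156250 m
Load 3 — triangular load w₀=-2 kN/m (0→w₀ over full span):
  y_3 = -w₀x(7L⁴-10L²x²+3x⁴)/(360LEI) = -(-2)·(8/5)·(7·8⁴-10·8²·(8/5)²+3·(8/5)⁴)/(360·8·5000) = 176128/29296875 m
Superposition: y = Σ y_i = -1700869/58593750 m ≈ -0.029028 m

y(8/5) = -1700869/58593750 m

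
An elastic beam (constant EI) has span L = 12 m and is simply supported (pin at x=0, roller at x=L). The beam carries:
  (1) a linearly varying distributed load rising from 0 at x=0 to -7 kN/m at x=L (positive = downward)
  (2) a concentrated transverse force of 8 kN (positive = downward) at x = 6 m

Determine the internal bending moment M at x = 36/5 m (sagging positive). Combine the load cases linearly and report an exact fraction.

Load 1 — triangular load w₀=-7 kN/m (0→w₀ over full span):
  M_1 = w₀Lx/6 - w₀x³/(6L) = (-7)·12·(36/5)/6 - (-7)·(36/5)³/(6·12) = -8064/125 kN·m
Load 2 — point force P=8 kN at a=6 m (b=L-a=6):
  M_2 = Pa(L-x)/L  [x>a] = 8·6·(12-(36/5))/12 = 96/5 kN·m
Superposition: M = Σ M_i = -5664/125 kN·m ≈ -45.312000 kN·m

M(36/5) = -5664/125 kN·m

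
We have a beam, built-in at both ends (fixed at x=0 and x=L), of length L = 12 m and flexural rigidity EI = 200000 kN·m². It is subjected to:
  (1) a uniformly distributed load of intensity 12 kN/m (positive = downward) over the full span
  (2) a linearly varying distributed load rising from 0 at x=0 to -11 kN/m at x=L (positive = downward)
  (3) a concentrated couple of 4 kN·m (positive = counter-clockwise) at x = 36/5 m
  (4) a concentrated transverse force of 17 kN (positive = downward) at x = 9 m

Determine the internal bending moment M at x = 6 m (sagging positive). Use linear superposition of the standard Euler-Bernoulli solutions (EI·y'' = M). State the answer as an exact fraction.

Load 1 — uniform load w=12 kN/m over full span:
  M_1 = wLx/2 - wL²/12 - wx²/2 = 12·12·6/2 - 12·12²/12 - 12·6²/2 = 72 kN·m
Load 2 — triangular load w₀=-11 kN/m (0→w₀ over full span):
  M_2 = 3w₀Lx/20 - w₀L²/30 - w₀x³/(6L) = 3·(-11)·12·6/20 - (-11)·12²/30 - (-11)·6³/(6·12) = -33 kN·m
Load 3 — applied couple M₀=4 kN·m at a=36/5 m (b=L-a=24/5):
  M_3 = R_Ax - M_A  [x≤a] with R_A=12/25, M_A=32/25 = (12/25)·6 - (32/25) = 8/5 kN·m
Load 4 — point force P=17 kN at a=9 m (b=L-a=3):
  M_4 = Pb²(3a+b)x/L³ - Pab²/L²  [x≤a] = 17·3²·(3·9+3)·6/12³ - 17·9·3²/12² = 51/8 kN·m
Superposition: M = Σ M_i = 1879/40 kN·m ≈ 46.975000 kN·m

M(6) = 1879/40 kN·m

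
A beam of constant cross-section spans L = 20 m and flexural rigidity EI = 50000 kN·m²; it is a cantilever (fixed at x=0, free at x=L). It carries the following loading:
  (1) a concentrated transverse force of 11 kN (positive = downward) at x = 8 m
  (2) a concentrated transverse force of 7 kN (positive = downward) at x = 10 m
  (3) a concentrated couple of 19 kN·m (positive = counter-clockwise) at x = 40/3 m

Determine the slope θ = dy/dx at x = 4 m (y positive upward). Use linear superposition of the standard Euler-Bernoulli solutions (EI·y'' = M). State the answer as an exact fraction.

Load 1 — point force P=11 kN at a=8 m (b=L-a=12):
  θ_1 = -Px(2a-x)/(2EI)  [x≤a] = -11·4·(2·8-4)/(2·50000) = -33/6250 rad
Load 2 — point force P=7 kN at a=10 m (b=L-a=10):
  θ_2 = -Px(2a-x)/(2EI)  [x≤a] = -7·4·(2·10-4)/(2·50000) = -14/3125 rad
Load 3 — applied couple M₀=19 kN·m at a=40/3 m (b=L-a=20/3):
  θ_3 = M₀x/EI  [x≤a] = 19·4/50000 = 19/12500 rad
Superposition: θ = Σ θ_i = -103/12500 rad ≈ -0.008240 rad

θ(4) = -103/12500 rad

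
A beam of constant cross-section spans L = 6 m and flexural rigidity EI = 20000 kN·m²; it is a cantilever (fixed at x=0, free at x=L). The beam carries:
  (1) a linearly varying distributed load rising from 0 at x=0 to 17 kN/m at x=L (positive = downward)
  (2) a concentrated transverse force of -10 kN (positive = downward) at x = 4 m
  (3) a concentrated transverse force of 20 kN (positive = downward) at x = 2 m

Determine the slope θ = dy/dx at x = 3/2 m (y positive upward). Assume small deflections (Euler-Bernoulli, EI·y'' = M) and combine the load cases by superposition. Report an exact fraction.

Load 1 — triangular load w₀=17 kN/m (0→w₀ over full span):
  θ_1 = (w₀Lx²/4-w₀L²x/3-w₀x⁴/(24L))/EI = (17·6·(3/2)²/4-17·6²·(3/2)/3-17·(3/2)⁴/(24·6))/20000 = -63801/5120000 rad
Load 2 — point force P=-10 kN at a=4 m (b=L-a=2):
  θ_2 = -Px(2a-x)/(2EI)  [x≤a] = -(-10)·(3/2)·(2·4-(3/2))/(2·20000) = 39/16000 rad
Load 3 — point force P=20 kN at a=2 m (b=L-a=4):
  θ_3 = -Px(2a-x)/(2EI)  [x≤a] = -20·(3/2)·(2·2-(3/2))/(2·20000) = -3/1600 rad
Superposition: θ = Σ θ_i = -60921/5120000 rad ≈ -0.011899 rad

θ(3/2) = -60921/5120000 rad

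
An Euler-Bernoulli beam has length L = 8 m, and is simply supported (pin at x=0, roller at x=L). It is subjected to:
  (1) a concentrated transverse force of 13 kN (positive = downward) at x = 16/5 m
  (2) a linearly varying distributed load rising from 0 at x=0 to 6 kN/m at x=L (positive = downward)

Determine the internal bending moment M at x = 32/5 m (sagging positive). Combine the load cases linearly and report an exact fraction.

Load 1 — point force P=13 kN at a=16/5 m (b=L-a=24/5):
  M_1 = Pa(L-x)/L  [x>a] = 13·(16/5)·(8-(32/5))/8 = 208/25 kN·m
Load 2 — triangular load w₀=6 kN/m (0→w₀ over full span):
  M_2 = w₀Lx/6 - w₀x³/(6L) = 6·8·(32/5)/6 - 6·(32/5)³/(6·8) = 2304/125 kN·m
Superposition: M = Σ M_i = 3344/125 kN·m ≈ 26.752000 kN·m

M(32/5) = 3344/125 kN·m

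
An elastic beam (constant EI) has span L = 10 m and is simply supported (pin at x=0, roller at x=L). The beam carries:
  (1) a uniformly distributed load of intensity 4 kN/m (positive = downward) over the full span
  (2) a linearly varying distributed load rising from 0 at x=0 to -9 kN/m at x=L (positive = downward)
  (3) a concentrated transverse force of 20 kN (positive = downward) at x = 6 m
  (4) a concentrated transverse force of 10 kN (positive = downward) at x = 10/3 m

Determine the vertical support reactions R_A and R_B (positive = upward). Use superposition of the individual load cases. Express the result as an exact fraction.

Load 1 — uniform load w=4 kN/m over full span:
  R_A = wL/2 = 4·10/2 = 20 kN
  R_B = wL/2 = 4·10/2 = 20 kN
Load 2 — triangular load w₀=-9 kN/m (0→w₀ over full span):
  R_A = w₀L/6 = (-9)·10/6 = -15 kN
  R_B = w₀L/3 = (-9)·10/3 = -30 kN
Load 3 — point force P=20 kN at a=6 m (b=L-a=4):
  R_A = Pb/L = 20·4/10 = 8 kN
  R_B = Pa/L = 20·6/10 = 12 kN
Load 4 — point force P=10 kN at a=10/3 m (b=L-a=20/3):
  R_A = Pb/L = 10·(20/3)/10 = 20/3 kN
  R_B = Pa/L = 10·(10/3)/10 = 10/3 kN
Superposition: R_A = 59/3 kN, R_B = 16/3 kN

R_A = 59/3 kN, R_B = 16/3 kN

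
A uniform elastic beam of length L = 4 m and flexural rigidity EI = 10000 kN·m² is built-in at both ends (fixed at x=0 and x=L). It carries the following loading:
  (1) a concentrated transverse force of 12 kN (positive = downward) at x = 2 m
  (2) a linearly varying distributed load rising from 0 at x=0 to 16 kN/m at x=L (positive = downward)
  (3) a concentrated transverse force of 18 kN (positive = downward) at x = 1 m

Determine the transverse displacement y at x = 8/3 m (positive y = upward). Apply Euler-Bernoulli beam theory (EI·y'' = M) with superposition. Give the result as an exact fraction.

y(8/3) = -34069/36450000 m

Load 1 — point force P=12 kN at a=2 m (b=L-a=2):
  y_1 = -Pa²(L-x)²(3bL-(3b+a)(L-x))/(6L³EI)  [x>a] = -12·2²·(4-(8/3))²·(3·2·4-(3·2+2)·(4-(8/3)))/(6·4³·10000) = -1/3375 m
Load 2 — triangular load w₀=16 kN/m (0→w₀ over full span):
  y_2 = -w₀x²(L-x)²(x+2L)/(120LEI) = -16·(8/3)²·(4-(8/3))²·((8/3)+2·4)/(120·4·10000) = -1024/2278125 m
Load 3 — point force P=18 kN at a=1 m (b=L-a=3):
  y_3 = -Pa²(L-x)²(3bL-(3b+a)(L-x))/(6L³EI)  [x>a] = -18·1²·(4-(8/3))²·(3·3·4-(3·3+1)·(4-(8/3)))/(6·4³·10000) = -17/90000 m
Superposition: y = Σ y_i = -34069/36450000 m ≈ -0.000935 m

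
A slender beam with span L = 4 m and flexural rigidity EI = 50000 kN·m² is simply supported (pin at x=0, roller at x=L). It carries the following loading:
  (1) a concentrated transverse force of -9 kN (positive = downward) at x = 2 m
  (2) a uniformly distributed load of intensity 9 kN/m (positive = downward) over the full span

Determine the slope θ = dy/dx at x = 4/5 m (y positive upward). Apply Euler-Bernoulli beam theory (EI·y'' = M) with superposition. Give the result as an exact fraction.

θ(4/5) = -1431/6250000 rad

Load 1 — point force P=-9 kN at a=2 m (b=L-a=2):
  θ_1 = -Pb(L²-b²-3x²)/(6LEI)  [x≤a] = -(-9)·2·(4²-2²-3·(4/5)²)/(6·4·50000) = 189/1250000 rad
Load 2 — uniform load w=9 kN/m over full span:
  θ_2 = -w(L³-6Lx²+4x³)/(24EI) = -9·(4³-6·4·(4/5)²+4·(4/5)³)/(24·50000) = -297/781250 rad
Superposition: θ = Σ θ_i = -1431/6250000 rad ≈ -0.000229 rad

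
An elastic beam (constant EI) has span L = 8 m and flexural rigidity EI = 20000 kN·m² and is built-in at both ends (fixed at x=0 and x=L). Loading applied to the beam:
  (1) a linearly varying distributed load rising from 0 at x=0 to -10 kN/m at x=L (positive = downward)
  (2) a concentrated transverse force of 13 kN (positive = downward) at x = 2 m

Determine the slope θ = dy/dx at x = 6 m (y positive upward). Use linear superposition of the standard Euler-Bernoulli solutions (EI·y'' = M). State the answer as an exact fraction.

Load 1 — triangular load w₀=-10 kN/m (0→w₀ over full span):
  θ_1 = -w₀(2x(L-x)(L-2x)(x+2L)+x²(L-x)²)/(120LEI) = -(-10)·(2·6·(8-6)·(8-2·6)·(6+2·8)+6²·(8-6)²)/(120·8·20000) = -41/40000 rad
Load 2 — point force P=13 kN at a=2 m (b=L-a=6):
  θ_2 = Pa²(L-x)(2bL-(3b+a)(L-x))/(2L³EI)  [x>a] = 13·2²·(8-6)·(2·6·8-(3·6+2)·(8-6))/(2·8³·20000) = 91/320000 rad
Superposition: θ = Σ θ_i = -237/320000 rad ≈ -0.000741 rad

θ(6) = -237/320000 rad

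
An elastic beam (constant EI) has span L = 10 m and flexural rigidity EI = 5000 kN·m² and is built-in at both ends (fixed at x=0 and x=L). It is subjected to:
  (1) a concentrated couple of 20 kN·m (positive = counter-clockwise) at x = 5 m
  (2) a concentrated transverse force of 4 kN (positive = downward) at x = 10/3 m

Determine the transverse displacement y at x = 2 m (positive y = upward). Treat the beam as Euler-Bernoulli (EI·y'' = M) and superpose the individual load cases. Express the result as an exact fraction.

Load 1 — applied couple M₀=20 kN·m at a=5 m (b=L-a=5):
  y_1 = (R_Ax³/6 - M_Ax²/2)/EI  [x≤a] with R_A=3, M_A=5 = (3·2³/6 - 5·2²/2)/5000 = -3/2500 m
Load 2 — point force P=4 kN at a=10/3 m (b=L-a=20/3):
  y_2 = -Pb²x²(3aL-(3a+b)x)/(6L³EI)  [x≤a] = -4·(20/3)²·2²·(3·(10/3)·10-(3·(10/3)+(20/3))·2)/(6·10³·5000) = -16/10125 m
Superposition: y = Σ y_i = -563/202500 m ≈ -0.002780 m

y(2) = -563/202500 m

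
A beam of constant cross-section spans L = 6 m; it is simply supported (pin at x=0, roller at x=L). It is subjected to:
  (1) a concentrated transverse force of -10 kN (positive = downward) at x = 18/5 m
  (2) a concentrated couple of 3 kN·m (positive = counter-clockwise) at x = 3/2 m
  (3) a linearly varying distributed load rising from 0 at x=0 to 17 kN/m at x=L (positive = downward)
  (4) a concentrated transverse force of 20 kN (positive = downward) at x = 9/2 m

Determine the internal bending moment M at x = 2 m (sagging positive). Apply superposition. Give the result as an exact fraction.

Load 1 — point force P=-10 kN at a=18/5 m (b=L-a=12/5):
  M_1 = Pbx/L  [x≤a] = (-10)·(12/5)·2/6 = -8 kN·m
Load 2 — applied couple M₀=3 kN·m at a=3/2 m (b=L-a=9/2):
  M_2 = M₀x/L - M₀  [x>a] = 3·2/6 - 3 = -2 kN·m
Load 3 — triangular load w₀=17 kN/m (0→w₀ over full span):
  M_3 = w₀Lx/6 - w₀x³/(6L) = 17·6·2/6 - 17·2³/(6·6) = 272/9 kN·m
Load 4 — point force P=20 kN at a=9/2 m (b=L-a=3/2):
  M_4 = Pbx/L  [x≤a] = 20·(3/2)·2/6 = 10 kN·m
Superposition: M = Σ M_i = 272/9 kN·m ≈ 30.222222 kN·m

M(2) = 272/9 kN·m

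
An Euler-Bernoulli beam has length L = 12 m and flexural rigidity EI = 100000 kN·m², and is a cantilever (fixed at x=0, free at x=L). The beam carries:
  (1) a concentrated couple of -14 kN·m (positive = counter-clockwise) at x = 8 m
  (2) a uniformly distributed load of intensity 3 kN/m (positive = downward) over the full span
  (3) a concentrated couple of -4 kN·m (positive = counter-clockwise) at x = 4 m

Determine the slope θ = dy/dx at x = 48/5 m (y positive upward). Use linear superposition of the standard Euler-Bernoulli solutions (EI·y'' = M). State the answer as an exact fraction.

θ(48/5) = -3848/390625 rad

Load 1 — applied couple M₀=-14 kN·m at a=8 m (b=L-a=4):
  θ_1 = M₀a/EI  [x>a] = (-14)·8/100000 = -7/6250 rad
Load 2 — uniform load w=3 kN/m over full span:
  θ_2 = -wx(x²-3Lx+3L²)/(6EI) = -3·(48/5)·((48/5)²-3·12·(48/5)+3·12²)/(6·100000) = -3348/390625 rad
Load 3 — applied couple M₀=-4 kN·m at a=4 m (b=L-a=8):
  θ_3 = M₀a/EI  [x>a] = (-4)·4/100000 = -1/6250 rad
Superposition: θ = Σ θ_i = -3848/390625 rad ≈ -0.009851 rad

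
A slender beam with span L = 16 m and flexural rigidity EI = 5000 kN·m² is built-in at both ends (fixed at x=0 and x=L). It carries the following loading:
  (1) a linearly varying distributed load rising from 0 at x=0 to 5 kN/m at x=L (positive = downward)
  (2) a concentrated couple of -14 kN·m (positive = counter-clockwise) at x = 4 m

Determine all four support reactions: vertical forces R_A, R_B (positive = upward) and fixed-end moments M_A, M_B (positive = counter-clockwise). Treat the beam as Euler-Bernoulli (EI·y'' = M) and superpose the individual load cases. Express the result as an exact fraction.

Load 1 — triangular load w₀=5 kN/m (0→w₀ over full span):
  R_A = 3w₀L/20 = 3·5·16/20 = 12 kN
  M_A = w₀L²/30 = 5·16²/30 = 128/3 kN·m
  R_B = 7w₀L/20 = 7·5·16/20 = 28 kN
  M_B = -w₀L²/20 = -5·16²/20 = -64 kN·m
Load 2 — applied couple M₀=-14 kN·m at a=4 m (b=L-a=12):
  R_A = 6M₀ab/L³ = 6·(-14)·4·12/16³ = -63/64 kN
  M_A = M₀b(2a-b)/L² = (-14)·12·(2·4-12)/16² = 21/8 kN·m
  R_B = -6M₀ab/L³ = -6·(-14)·4·12/16³ = 63/64 kN
  M_B = M₀a(2b-a)/L² = (-14)·4·(2·12-4)/16² = -35/8 kN·m
Superposition: R_A = 705/64 kN, M_A = 1087/24 kN·m, R_B = 1855/64 kN, M_B = -547/8 kN·m

R_A = 705/64 kN, M_A = 1087/24 kN·m, R_B = 1855/64 kN, M_B = -547/8 kN·m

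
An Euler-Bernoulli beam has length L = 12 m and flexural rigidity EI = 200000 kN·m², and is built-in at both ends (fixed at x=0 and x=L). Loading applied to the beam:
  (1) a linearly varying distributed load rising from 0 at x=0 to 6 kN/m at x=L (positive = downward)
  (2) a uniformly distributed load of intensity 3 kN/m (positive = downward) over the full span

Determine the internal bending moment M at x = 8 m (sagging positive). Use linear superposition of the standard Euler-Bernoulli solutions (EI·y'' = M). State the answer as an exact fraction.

M(8) = 404/15 kN·m

Load 1 — triangular load w₀=6 kN/m (0→w₀ over full span):
  M_1 = 3w₀Lx/20 - w₀L²/30 - w₀x³/(6L) = 3·6·12·8/20 - 6·12²/30 - 6·8³/(6·12) = 224/15 kN·m
Load 2 — uniform load w=3 kN/m over full span:
  M_2 = wLx/2 - wL²/12 - wx²/2 = 3·12·8/2 - 3·12²/12 - 3·8²/2 = 12 kN·m
Superposition: M = Σ M_i = 404/15 kN·m ≈ 26.933333 kN·m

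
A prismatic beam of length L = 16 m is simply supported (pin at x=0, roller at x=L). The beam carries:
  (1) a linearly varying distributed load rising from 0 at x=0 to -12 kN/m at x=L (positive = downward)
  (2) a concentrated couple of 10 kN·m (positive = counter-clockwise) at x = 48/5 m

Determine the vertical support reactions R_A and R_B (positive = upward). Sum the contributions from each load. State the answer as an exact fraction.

R_A = -251/8 kN, R_B = -517/8 kN

Load 1 — triangular load w₀=-12 kN/m (0→w₀ over full span):
  R_A = w₀L/6 = (-12)·16/6 = -32 kN
  R_B = w₀L/3 = (-12)·16/3 = -64 kN
Load 2 — applied couple M₀=10 kN·m at a=48/5 m (b=L-a=32/5):
  R_A = M₀/L = 10/16 = 5/8 kN
  R_B = -M₀/L = -10/16 = -5/8 kN
Superposition: R_A = -251/8 kN, R_B = -517/8 kN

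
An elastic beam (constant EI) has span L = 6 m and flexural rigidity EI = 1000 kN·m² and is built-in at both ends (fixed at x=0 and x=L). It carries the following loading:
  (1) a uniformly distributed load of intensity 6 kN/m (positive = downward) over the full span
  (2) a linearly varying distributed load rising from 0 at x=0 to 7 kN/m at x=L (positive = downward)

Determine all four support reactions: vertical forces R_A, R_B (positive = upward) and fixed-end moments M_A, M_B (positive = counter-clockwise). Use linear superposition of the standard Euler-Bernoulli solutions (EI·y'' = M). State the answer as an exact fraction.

R_A = 243/10 kN, M_A = 132/5 kN·m, R_B = 327/10 kN, M_B = -153/5 kN·m

Load 1 — uniform load w=6 kN/m over full span:
  R_A = wL/2 = 6·6/2 = 18 kN
  M_A = wL²/12 = 6·6²/12 = 18 kN·m
  R_B = wL/2 = 6·6/2 = 18 kN
  M_B = -wL²/12 = -6·6²/12 = -18 kN·m
Load 2 — triangular load w₀=7 kN/m (0→w₀ over full span):
  R_A = 3w₀L/20 = 3·7·6/20 = 63/10 kN
  M_A = w₀L²/30 = 7·6²/30 = 42/5 kN·m
  R_B = 7w₀L/20 = 7·7·6/20 = 147/10 kN
  M_B = -w₀L²/20 = -7·6²/20 = -63/5 kN·m
Superposition: R_A = 243/10 kN, M_A = 132/5 kN·m, R_B = 327/10 kN, M_B = -153/5 kN·m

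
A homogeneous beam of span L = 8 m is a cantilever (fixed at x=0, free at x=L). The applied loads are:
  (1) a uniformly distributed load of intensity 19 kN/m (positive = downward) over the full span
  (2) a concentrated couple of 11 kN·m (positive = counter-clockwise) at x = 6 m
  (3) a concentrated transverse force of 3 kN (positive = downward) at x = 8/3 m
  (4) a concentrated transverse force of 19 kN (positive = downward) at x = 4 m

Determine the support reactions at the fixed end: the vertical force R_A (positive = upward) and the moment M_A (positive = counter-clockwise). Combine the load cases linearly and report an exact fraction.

Load 1 — uniform load w=19 kN/m over full span:
  R_A = wL = 19·8 = 152 kN
  M_A = wL²/2 = 19·8²/2 = 608 kN·m
Load 2 — applied couple M₀=11 kN·m at a=6 m (b=L-a=2):
  R_A = 0 kN
  M_A = -M₀ = -11 kN·m
Load 3 — point force P=3 kN at a=8/3 m (b=L-a=16/3):
  R_A = P = 3 kN
  M_A = Pa = 3·(8/3) = 8 kN·m
Load 4 — point force P=19 kN at a=4 m (b=L-a=4):
  R_A = P = 19 kN
  M_A = Pa = 19·4 = 76 kN·m
Superposition: R_A = 174 kN, M_A = 681 kN·m

R_A = 174 kN, M_A = 681 kN·m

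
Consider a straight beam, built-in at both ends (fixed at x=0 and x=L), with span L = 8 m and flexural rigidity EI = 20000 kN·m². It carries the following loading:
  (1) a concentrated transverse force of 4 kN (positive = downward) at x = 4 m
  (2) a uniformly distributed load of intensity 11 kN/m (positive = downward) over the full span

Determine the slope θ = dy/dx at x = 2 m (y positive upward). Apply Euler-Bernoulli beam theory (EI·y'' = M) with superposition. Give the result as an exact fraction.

θ(2) = -3/1250 rad

Load 1 — point force P=4 kN at a=4 m (b=L-a=4):
  θ_1 = -Pb²x(2aL-(3a+b)x)/(2L³EI)  [x≤a] = -4·4²·2·(2·4·8-(3·4+4)·2)/(2·8³·20000) = -1/5000 rad
Load 2 — uniform load w=11 kN/m over full span:
  θ_2 = -wx(L-x)(L-2x)/(12EI) = -11·2·(8-2)·(8-2·2)/(12·20000) = -11/5000 rad
Superposition: θ = Σ θ_i = -3/1250 rad ≈ -0.002400 rad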